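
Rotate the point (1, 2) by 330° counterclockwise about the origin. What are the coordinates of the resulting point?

Rotation matrix for 330°: [[cos 330°, -sin 330°], [sin 330°, cos 330°]] ≈ [[0.866025, 0.500000], [-0.500000, 0.866025]]
[[0.866025, 0.500000], [-0.500000, 0.866025]] × [1, 2]ᵀ ≈ [1.8660, 1.2321]ᵀ
Result: (1.8660, 1.2321)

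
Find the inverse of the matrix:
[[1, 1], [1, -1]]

For [[a,b],[c,d]], inverse = (1/det)·[[d,-b],[-c,a]]
det = (1)(-1) - (1)(1) = -1 - 1 = -2
Inverse = (1/-2)·[[-1, -1], [-1, 1]]
= [[1/2, 1/2], [1/2, -1/2]]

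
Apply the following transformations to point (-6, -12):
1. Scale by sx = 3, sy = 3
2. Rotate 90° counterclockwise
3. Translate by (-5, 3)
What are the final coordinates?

Step 1: Scale → (-18, -36)
Step 2: Rotate 90° → (36, -18)
Step 3: Translate → (31, -15)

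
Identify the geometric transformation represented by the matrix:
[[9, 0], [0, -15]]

This matrix represents: non-uniform scaling by sx = 9, sy = -15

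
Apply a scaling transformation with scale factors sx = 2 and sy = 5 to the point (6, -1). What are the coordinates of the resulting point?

Scaling matrix:
[[2, 0], [0, 5]]
Result: (6 × 2, -1 × 5) = (12, -5)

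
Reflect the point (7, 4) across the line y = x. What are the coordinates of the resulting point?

Reflection across line y = x: (7, 4) → (4, 7)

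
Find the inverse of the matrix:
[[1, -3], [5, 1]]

For [[a,b],[c,d]], inverse = (1/det)·[[d,-b],[-c,a]]
det = (1)(1) - (-3)(5) = 1 - -15 = 16
Inverse = (1/16)·[[1, 3], [-5, 1]]
= [[1/16, 3/16], [-5/16, 1/16]]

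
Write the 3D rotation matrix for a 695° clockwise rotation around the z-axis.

Rotation matrix for clockwise 695° around z-axis:
A clockwise rotation by 695° is a counterclockwise rotation by -695°.
cos(-695°) = 0.9063, sin(-695°) = 0.4226
Result: [[0.9063, -0.4226, 0], [0.4226, 0.9063, 0], [0, 0, 1]]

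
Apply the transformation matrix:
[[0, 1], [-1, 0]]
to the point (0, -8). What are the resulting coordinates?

Matrix multiplication:
[[0, 1], [-1, 0]] × [0, -8]ᵀ
= [(0)(0) + (1)(-8), (-1)(0) + (0)(-8)]ᵀ
= [-8, 0]ᵀ
Result: (-8, 0)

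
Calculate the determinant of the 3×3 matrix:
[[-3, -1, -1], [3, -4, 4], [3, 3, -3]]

Expansion along first row:
det = -3·det([[-4,4],[3,-3]]) - -1·det([[3,4],[3,-3]]) + -1·det([[3,-4],[3,3]])
    = -3·(-4·-3 - 4·3) - -1·(3·-3 - 4·3) + -1·(3·3 - -4·3)
    = -3·0 - -1·-21 + -1·21
    = 0 + -21 + -21 = -42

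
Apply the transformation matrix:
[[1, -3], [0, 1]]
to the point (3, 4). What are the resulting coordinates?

Matrix multiplication:
[[1, -3], [0, 1]] × [3, 4]ᵀ
= [(1)(3) + (-3)(4), (0)(3) + (1)(4)]ᵀ
= [-9, 4]ᵀ
Result: (-9, 4)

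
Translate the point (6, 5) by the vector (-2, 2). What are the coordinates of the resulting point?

Translation by (-2, 2) (homogeneous matrix [[1, 0, -2], [0, 1, 2], [0, 0, 1]]):
x' = 6 + -2 = 4
y' = 5 + 2 = 7
Result: (4, 7)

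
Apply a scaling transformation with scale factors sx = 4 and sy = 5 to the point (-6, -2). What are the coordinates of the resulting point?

Scaling matrix:
[[4, 0], [0, 5]]
Result: (-6 × 4, -2 × 5) = (-24, -10)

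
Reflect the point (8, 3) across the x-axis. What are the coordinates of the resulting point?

Reflection across x-axis: (8, 3) → (8, -3)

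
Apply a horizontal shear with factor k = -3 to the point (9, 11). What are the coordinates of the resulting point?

Shear matrix for horizontal shear with factor k = -3:
[[1, -3], [0, 1]]
Result: (9, 11) → (-24, 11)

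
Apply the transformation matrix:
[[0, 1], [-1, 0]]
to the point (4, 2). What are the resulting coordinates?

Matrix multiplication:
[[0, 1], [-1, 0]] × [4, 2]ᵀ
= [(0)(4) + (1)(2), (-1)(4) + (0)(2)]ᵀ
= [2, -4]ᵀ
Result: (2, -4)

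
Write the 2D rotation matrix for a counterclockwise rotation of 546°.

Rotation matrix formula: [[cos θ, -sin θ], [sin θ, cos θ]]
For θ = 546°:
cos(546°) = -0.9945
sin(546°) = -0.1045
Result: [[-0.9945, 0.1045], [-0.1045, -0.9945]]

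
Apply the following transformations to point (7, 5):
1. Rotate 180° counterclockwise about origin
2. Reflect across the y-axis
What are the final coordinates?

Step 1: Rotate 180° → (-7, -5)
Step 2: Reflect across y-axis → (7, -5)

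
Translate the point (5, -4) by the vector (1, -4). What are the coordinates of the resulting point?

Translation by (1, -4) (homogeneous matrix [[1, 0, 1], [0, 1, -4], [0, 0, 1]]):
x' = 5 + 1 = 6
y' = -4 + -4 = -8
Result: (6, -8)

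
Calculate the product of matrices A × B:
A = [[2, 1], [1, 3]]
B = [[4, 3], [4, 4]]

Matrix multiplication:
C[0][0] = 2×4 + 1×4 = 12
C[0][1] = 2×3 + 1×4 = 10
C[1][0] = 1×4 + 3×4 = 16
C[1][1] = 1×3 + 3×4 = 15
Result: [[12, 10], [16, 15]]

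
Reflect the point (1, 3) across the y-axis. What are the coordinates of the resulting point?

Reflection across y-axis: (1, 3) → (-1, 3)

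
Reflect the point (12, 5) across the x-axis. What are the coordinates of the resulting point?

Reflection across x-axis: (12, 5) → (12, -5)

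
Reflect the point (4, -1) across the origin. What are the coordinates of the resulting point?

Reflection across origin: (4, -1) → (-4, 1)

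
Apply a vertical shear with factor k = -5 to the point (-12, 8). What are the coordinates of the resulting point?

Shear matrix for vertical shear with factor k = -5:
[[1, 0], [-5, 1]]
Result: (-12, 8) → (-12, 68)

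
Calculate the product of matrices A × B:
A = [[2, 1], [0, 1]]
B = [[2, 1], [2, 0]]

Matrix multiplication:
C[0][0] = 2×2 + 1×2 = 6
C[0][1] = 2×1 + 1×0 = 2
C[1][0] = 0×2 + 1×2 = 2
C[1][1] = 0×1 + 1×0 = 0
Result: [[6, 2], [2, 0]]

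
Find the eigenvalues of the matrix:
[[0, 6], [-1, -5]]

Characteristic equation: det(A - λI) = 0
λ² - (trace)λ + (det) = 0
trace = 0 + -5 = -5, det = (0)(-5) - (6)(-1) = 6
λ² - (-5)λ + (6) = 0
λ = (-5 ± √((-5)² - 4·(6))) / 2 = (-5 ± √1) / 2
Solving: λ = -3, -2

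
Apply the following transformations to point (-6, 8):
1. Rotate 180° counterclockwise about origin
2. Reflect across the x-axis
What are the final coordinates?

Step 1: Rotate 180° → (6, -8)
Step 2: Reflect across x-axis → (6, 8)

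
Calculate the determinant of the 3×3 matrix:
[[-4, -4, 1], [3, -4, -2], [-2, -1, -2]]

Expansion along first row:
det = -4·det([[-4,-2],[-1,-2]]) - -4·det([[3,-2],[-2,-2]]) + 1·det([[3,-4],[-2,-1]])
    = -4·(-4·-2 - -2·-1) - -4·(3·-2 - -2·-2) + 1·(3·-1 - -4·-2)
    = -4·6 - -4·-10 + 1·-11
    = -24 + -40 + -11 = -75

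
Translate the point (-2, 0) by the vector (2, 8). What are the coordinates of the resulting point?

Translation by (2, 8) (homogeneous matrix [[1, 0, 2], [0, 1, 8], [0, 0, 1]]):
x' = -2 + 2 = 0
y' = 0 + 8 = 8
Result: (0, 8)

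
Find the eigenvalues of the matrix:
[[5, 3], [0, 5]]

Characteristic equation: det(A - λI) = 0
λ² - (trace)λ + (det) = 0
trace = 5 + 5 = 10, det = (5)(5) - (3)(0) = 25
λ² - (10)λ + (25) = 0
λ = (10 ± √((10)² - 4·(25))) / 2 = (10 ± √0) / 2
Solving: λ = 5, 5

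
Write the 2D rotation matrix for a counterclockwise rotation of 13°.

Rotation matrix formula: [[cos θ, -sin θ], [sin θ, cos θ]]
For θ = 13°:
cos(13°) = 0.9744
sin(13°) = 0.2250
Result: [[0.9744, -0.2250], [0.2250, 0.9744]]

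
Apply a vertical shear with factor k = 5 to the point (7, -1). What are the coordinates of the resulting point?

Shear matrix for vertical shear with factor k = 5:
[[1, 0], [5, 1]]
Result: (7, -1) → (7, 34)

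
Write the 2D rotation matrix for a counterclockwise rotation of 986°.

Rotation matrix formula: [[cos θ, -sin θ], [sin θ, cos θ]]
For θ = 986°:
cos(986°) = -0.0698
sin(986°) = -0.9976
Result: [[-0.0698, 0.9976], [-0.9976, -0.0698]]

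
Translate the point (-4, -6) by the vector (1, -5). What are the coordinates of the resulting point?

Translation by (1, -5) (homogeneous matrix [[1, 0, 1], [0, 1, -5], [0, 0, 1]]):
x' = -4 + 1 = -3
y' = -6 + -5 = -11
Result: (-3, -11)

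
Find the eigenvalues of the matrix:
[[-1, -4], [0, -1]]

Characteristic equation: det(A - λI) = 0
λ² - (trace)λ + (det) = 0
trace = -1 + -1 = -2, det = (-1)(-1) - (-4)(0) = 1
λ² - (-2)λ + (1) = 0
λ = (-2 ± √((-2)² - 4·(1))) / 2 = (-2 ± √0) / 2
Solving: λ = -1, -1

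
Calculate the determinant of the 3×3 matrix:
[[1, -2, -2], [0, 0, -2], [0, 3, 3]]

Expansion along first row:
det = 1·det([[0,-2],[3,3]]) - -2·det([[0,-2],[0,3]]) + -2·det([[0,0],[0,3]])
    = 1·(0·3 - -2·3) - -2·(0·3 - -2·0) + -2·(0·3 - 0·0)
    = 1·6 - -2·0 + -2·0
    = 6 + 0 + 0 = 6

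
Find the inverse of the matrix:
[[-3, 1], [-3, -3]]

For [[a,b],[c,d]], inverse = (1/det)·[[d,-b],[-c,a]]
det = (-3)(-3) - (1)(-3) = 9 - -3 = 12
Inverse = (1/12)·[[-3, -1], [3, -3]]
= [[-1/4, -1/12], [1/4, -1/4]]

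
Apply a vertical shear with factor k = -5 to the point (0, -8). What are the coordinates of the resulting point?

Shear matrix for vertical shear with factor k = -5:
[[1, 0], [-5, 1]]
Result: (0, -8) → (0, -8)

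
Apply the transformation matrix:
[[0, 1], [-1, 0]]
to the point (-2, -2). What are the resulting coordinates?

Matrix multiplication:
[[0, 1], [-1, 0]] × [-2, -2]ᵀ
= [(0)(-2) + (1)(-2), (-1)(-2) + (0)(-2)]ᵀ
= [-2, 2]ᵀ
Result: (-2, 2)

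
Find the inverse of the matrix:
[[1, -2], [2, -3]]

For [[a,b],[c,d]], inverse = (1/det)·[[d,-b],[-c,a]]
det = (1)(-3) - (-2)(2) = -3 - -4 = 1
Inverse = [[-3, 2], [-2, 1]]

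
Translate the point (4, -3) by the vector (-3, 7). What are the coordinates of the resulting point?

Translation by (-3, 7) (homogeneous matrix [[1, 0, -3], [0, 1, 7], [0, 0, 1]]):
x' = 4 + -3 = 1
y' = -3 + 7 = 4
Result: (1, 4)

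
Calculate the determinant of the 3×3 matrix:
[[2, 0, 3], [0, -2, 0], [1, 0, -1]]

Expansion along first row:
det = 2·det([[-2,0],[0,-1]]) - 0·det([[0,0],[1,-1]]) + 3·det([[0,-2],[1,0]])
    = 2·(-2·-1 - 0·0) - 0·(0·-1 - 0·1) + 3·(0·0 - -2·1)
    = 2·2 - 0·0 + 3·2
    = 4 + 0 + 6 = 10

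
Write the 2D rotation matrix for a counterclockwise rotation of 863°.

Rotation matrix formula: [[cos θ, -sin θ], [sin θ, cos θ]]
For θ = 863°:
cos(863°) = -0.7986
sin(863°) = 0.6018
Result: [[-0.7986, -0.6018], [0.6018, -0.7986]]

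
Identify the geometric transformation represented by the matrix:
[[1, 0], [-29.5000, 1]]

This matrix represents: vertical shear with factor -29.5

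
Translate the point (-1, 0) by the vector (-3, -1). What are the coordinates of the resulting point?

Translation by (-3, -1) (homogeneous matrix [[1, 0, -3], [0, 1, -1], [0, 0, 1]]):
x' = -1 + -3 = -4
y' = 0 + -1 = -1
Result: (-4, -1)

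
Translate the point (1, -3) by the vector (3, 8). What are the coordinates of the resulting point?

Translation by (3, 8) (homogeneous matrix [[1, 0, 3], [0, 1, 8], [0, 0, 1]]):
x' = 1 + 3 = 4
y' = -3 + 8 = 5
Result: (4, 5)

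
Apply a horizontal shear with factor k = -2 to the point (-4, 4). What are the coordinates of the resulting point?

Shear matrix for horizontal shear with factor k = -2:
[[1, -2], [0, 1]]
Result: (-4, 4) → (-12, 4)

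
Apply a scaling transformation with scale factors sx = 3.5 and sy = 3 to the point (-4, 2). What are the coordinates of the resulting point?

Scaling matrix:
[[3.50, 0], [0, 3]]
Result: (-4 × 3.5, 2 × 3) = (-14, 6)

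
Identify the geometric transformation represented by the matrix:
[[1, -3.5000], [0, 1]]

This matrix represents: horizontal shear with factor -3.5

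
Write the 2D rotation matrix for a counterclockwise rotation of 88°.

Rotation matrix formula: [[cos θ, -sin θ], [sin θ, cos θ]]
For θ = 88°:
cos(88°) = 0.0349
sin(88°) = 0.9994
Result: [[0.0349, -0.9994], [0.9994, 0.0349]]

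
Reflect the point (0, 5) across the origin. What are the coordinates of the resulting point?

Reflection across origin: (0, 5) → (0, -5)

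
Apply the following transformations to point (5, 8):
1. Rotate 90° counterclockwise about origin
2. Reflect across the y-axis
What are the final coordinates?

Step 1: Rotate 90° → (-8, 5)
Step 2: Reflect across y-axis → (8, 5)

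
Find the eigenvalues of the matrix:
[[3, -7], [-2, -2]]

Characteristic equation: det(A - λI) = 0
λ² - (trace)λ + (det) = 0
trace = 3 + -2 = 1, det = (3)(-2) - (-7)(-2) = -20
λ² - (1)λ + (-20) = 0
λ = (1 ± √((1)² - 4·(-20))) / 2 = (1 ± √81) / 2
Solving: λ = -4, 5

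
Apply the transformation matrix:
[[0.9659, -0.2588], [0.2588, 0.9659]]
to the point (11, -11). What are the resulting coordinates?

Matrix multiplication:
[[0.9659, -0.2588], [0.2588, 0.9659]] × [11, -11]ᵀ
= [(0.9659)(11) + (-0.2588)(-11), (0.2588)(11) + (0.9659)(-11)]ᵀ
= [13.4717, -7.7781]ᵀ
Result: (13.4717, -7.7781)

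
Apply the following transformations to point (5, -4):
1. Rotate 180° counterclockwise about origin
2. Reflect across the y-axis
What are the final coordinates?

Step 1: Rotate 180° → (-5, 4)
Step 2: Reflect across y-axis → (5, 4)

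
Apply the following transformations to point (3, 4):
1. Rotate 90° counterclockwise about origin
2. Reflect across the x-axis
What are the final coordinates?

Step 1: Rotate 90° → (-4, 3)
Step 2: Reflect across x-axis → (-4, -3)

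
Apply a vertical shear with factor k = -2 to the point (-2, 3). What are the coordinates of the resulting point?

Shear matrix for vertical shear with factor k = -2:
[[1, 0], [-2, 1]]
Result: (-2, 3) → (-2, 7)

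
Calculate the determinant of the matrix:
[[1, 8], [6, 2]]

For a 2×2 matrix [[a, b], [c, d]], det = ad - bc
det = (1)(2) - (8)(6) = 2 - 48 = -46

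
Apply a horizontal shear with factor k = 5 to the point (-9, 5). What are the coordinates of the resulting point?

Shear matrix for horizontal shear with factor k = 5:
[[1, 5], [0, 1]]
Result: (-9, 5) → (16, 5)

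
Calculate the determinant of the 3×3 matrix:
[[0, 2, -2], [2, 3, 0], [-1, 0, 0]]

Expansion along first row:
det = 0·det([[3,0],[0,0]]) - 2·det([[2,0],[-1,0]]) + -2·det([[2,3],[-1,0]])
    = 0·(3·0 - 0·0) - 2·(2·0 - 0·-1) + -2·(2·0 - 3·-1)
    = 0·0 - 2·0 + -2·3
    = 0 + 0 + -6 = -6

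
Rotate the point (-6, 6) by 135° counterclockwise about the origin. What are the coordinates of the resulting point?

Rotation matrix for 135°: [[cos 135°, -sin 135°], [sin 135°, cos 135°]] ≈ [[-0.707107, -0.707107], [0.707107, -0.707107]]
[[-0.707107, -0.707107], [0.707107, -0.707107]] × [-6, 6]ᵀ ≈ [0, -8.4853]ᵀ
Result: (0, -8.4853)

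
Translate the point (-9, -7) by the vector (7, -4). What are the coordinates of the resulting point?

Translation by (7, -4) (homogeneous matrix [[1, 0, 7], [0, 1, -4], [0, 0, 1]]):
x' = -9 + 7 = -2
y' = -7 + -4 = -11
Result: (-2, -11)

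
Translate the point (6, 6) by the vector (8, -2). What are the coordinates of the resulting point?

Translation by (8, -2) (homogeneous matrix [[1, 0, 8], [0, 1, -2], [0, 0, 1]]):
x' = 6 + 8 = 14
y' = 6 + -2 = 4
Result: (14, 4)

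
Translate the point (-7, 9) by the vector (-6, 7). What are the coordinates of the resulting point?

Translation by (-6, 7) (homogeneous matrix [[1, 0, -6], [0, 1, 7], [0, 0, 1]]):
x' = -7 + -6 = -13
y' = 9 + 7 = 16
Result: (-13, 16)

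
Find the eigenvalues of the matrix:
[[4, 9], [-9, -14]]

Characteristic equation: det(A - λI) = 0
λ² - (trace)λ + (det) = 0
trace = 4 + -14 = -10, det = (4)(-14) - (9)(-9) = 25
λ² - (-10)λ + (25) = 0
λ = (-10 ± √((-10)² - 4·(25))) / 2 = (-10 ± √0) / 2
Solving: λ = -5, -5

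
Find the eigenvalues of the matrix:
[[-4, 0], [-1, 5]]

Characteristic equation: det(A - λI) = 0
λ² - (trace)λ + (det) = 0
trace = -4 + 5 = 1, det = (-4)(5) - (0)(-1) = -20
λ² - (1)λ + (-20) = 0
λ = (1 ± √((1)² - 4·(-20))) / 2 = (1 ± √81) / 2
Solving: λ = -4, 5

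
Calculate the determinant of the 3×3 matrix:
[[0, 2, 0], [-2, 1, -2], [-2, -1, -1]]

Expansion along first row:
det = 0·det([[1,-2],[-1,-1]]) - 2·det([[-2,-2],[-2,-1]]) + 0·det([[-2,1],[-2,-1]])
    = 0·(1·-1 - -2·-1) - 2·(-2·-1 - -2·-2) + 0·(-2·-1 - 1·-2)
    = 0·-3 - 2·-2 + 0·4
    = 0 + 4 + 0 = 4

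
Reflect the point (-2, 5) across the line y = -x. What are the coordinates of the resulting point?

Reflection across line y = -x: (-2, 5) → (-5, 2)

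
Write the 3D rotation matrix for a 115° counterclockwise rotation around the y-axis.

Rotation matrix for counterclockwise 115° around y-axis:
cos(115°) = -0.4226, sin(115°) = 0.9063
Result: [[-0.4226, 0, 0.9063], [0, 1, 0], [-0.9063, 0, -0.4226]]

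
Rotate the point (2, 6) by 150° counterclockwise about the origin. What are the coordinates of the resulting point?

Rotation matrix for 150°: [[cos 150°, -sin 150°], [sin 150°, cos 150°]] ≈ [[-0.866025, -0.500000], [0.500000, -0.866025]]
[[-0.866025, -0.500000], [0.500000, -0.866025]] × [2, 6]ᵀ ≈ [-4.7321, -4.1962]ᵀ
Result: (-4.7321, -4.1962)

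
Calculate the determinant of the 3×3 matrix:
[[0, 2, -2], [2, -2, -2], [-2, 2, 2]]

Expansion along first row:
det = 0·det([[-2,-2],[2,2]]) - 2·det([[2,-2],[-2,2]]) + -2·det([[2,-2],[-2,2]])
    = 0·(-2·2 - -2·2) - 2·(2·2 - -2·-2) + -2·(2·2 - -2·-2)
    = 0·0 - 2·0 + -2·0
    = 0 + 0 + 0 = 0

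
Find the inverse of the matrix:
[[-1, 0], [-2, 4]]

For [[a,b],[c,d]], inverse = (1/det)·[[d,-b],[-c,a]]
det = (-1)(4) - (0)(-2) = -4 - 0 = -4
Inverse = (1/-4)·[[4, 0], [2, -1]]
= [[-1, 0], [-1/2, 1/4]]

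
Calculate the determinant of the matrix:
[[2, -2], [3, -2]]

For a 2×2 matrix [[a, b], [c, d]], det = ad - bc
det = (2)(-2) - (-2)(3) = -4 - -6 = 2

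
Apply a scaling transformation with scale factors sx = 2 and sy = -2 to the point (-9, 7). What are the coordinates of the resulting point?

Scaling matrix:
[[2, 0], [0, -2]]
Result: (-9 × 2, 7 × -2) = (-18, -14)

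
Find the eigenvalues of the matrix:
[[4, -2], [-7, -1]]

Characteristic equation: det(A - λI) = 0
λ² - (trace)λ + (det) = 0
trace = 4 + -1 = 3, det = (4)(-1) - (-2)(-7) = -18
λ² - (3)λ + (-18) = 0
λ = (3 ± √((3)² - 4·(-18))) / 2 = (3 ± √81) / 2
Solving: λ = -3, 6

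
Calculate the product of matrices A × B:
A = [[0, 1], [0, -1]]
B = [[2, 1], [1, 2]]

Matrix multiplication:
C[0][0] = 0×2 + 1×1 = 1
C[0][1] = 0×1 + 1×2 = 2
C[1][0] = 0×2 + -1×1 = -1
C[1][1] = 0×1 + -1×2 = -2
Result: [[1, 2], [-1, -2]]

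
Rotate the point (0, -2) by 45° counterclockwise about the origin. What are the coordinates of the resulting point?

Rotation matrix for 45°: [[cos 45°, -sin 45°], [sin 45°, cos 45°]] ≈ [[0.707107, -0.707107], [0.707107, 0.707107]]
[[0.707107, -0.707107], [0.707107, 0.707107]] × [0, -2]ᵀ ≈ [1.4142, -1.4142]ᵀ
Result: (1.4142, -1.4142)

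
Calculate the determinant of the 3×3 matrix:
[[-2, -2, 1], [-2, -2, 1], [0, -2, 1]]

Expansion along first row:
det = -2·det([[-2,1],[-2,1]]) - -2·det([[-2,1],[0,1]]) + 1·det([[-2,-2],[0,-2]])
    = -2·(-2·1 - 1·-2) - -2·(-2·1 - 1·0) + 1·(-2·-2 - -2·0)
    = -2·0 - -2·-2 + 1·4
    = 0 + -4 + 4 = 0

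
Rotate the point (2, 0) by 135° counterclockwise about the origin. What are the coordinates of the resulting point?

Rotation matrix for 135°: [[cos 135°, -sin 135°], [sin 135°, cos 135°]] ≈ [[-0.707107, -0.707107], [0.707107, -0.707107]]
[[-0.707107, -0.707107], [0.707107, -0.707107]] × [2, 0]ᵀ ≈ [-1.4142, 1.4142]ᵀ
Result: (-1.4142, 1.4142)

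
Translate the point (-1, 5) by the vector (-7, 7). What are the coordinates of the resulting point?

Translation by (-7, 7) (homogeneous matrix [[1, 0, -7], [0, 1, 7], [0, 0, 1]]):
x' = -1 + -7 = -8
y' = 5 + 7 = 12
Result: (-8, 12)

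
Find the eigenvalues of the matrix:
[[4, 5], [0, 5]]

Characteristic equation: det(A - λI) = 0
λ² - (trace)λ + (det) = 0
trace = 4 + 5 = 9, det = (4)(5) - (5)(0) = 20
λ² - (9)λ + (20) = 0
λ = (9 ± √((9)² - 4·(20))) / 2 = (9 ± √1) / 2
Solving: λ = 4, 5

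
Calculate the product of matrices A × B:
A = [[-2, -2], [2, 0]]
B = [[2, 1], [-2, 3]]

Matrix multiplication:
C[0][0] = -2×2 + -2×-2 = 0
C[0][1] = -2×1 + -2×3 = -8
C[1][0] = 2×2 + 0×-2 = 4
C[1][1] = 2×1 + 0×3 = 2
Result: [[0, -8], [4, 2]]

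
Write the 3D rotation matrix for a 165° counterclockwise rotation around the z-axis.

Rotation matrix for counterclockwise 165° around z-axis:
cos(165°) = -0.9659, sin(165°) = 0.2588
Result: [[-0.9659, -0.2588, 0], [0.2588, -0.9659, 0], [0, 0, 1]]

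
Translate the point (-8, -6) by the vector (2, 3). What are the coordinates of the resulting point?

Translation by (2, 3) (homogeneous matrix [[1, 0, 2], [0, 1, 3], [0, 0, 1]]):
x' = -8 + 2 = -6
y' = -6 + 3 = -3
Result: (-6, -3)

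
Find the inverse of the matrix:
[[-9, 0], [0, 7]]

For [[a,b],[c,d]], inverse = (1/det)·[[d,-b],[-c,a]]
det = (-9)(7) - (0)(0) = -63 - 0 = -63
Inverse = (1/-63)·[[7, 0], [0, -9]]
= [[-1/9, 0], [0, 1/7]]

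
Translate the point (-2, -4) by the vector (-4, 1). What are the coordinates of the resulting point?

Translation by (-4, 1) (homogeneous matrix [[1, 0, -4], [0, 1, 1], [0, 0, 1]]):
x' = -2 + -4 = -6
y' = -4 + 1 = -3
Result: (-6, -3)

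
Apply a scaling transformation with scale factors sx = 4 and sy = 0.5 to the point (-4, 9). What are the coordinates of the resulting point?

Scaling matrix:
[[4, 0], [0, 0.50]]
Result: (-4 × 4, 9 × 0.5) = (-16, 4.5)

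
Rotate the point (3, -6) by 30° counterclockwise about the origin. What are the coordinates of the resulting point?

Rotation matrix for 30°: [[cos 30°, -sin 30°], [sin 30°, cos 30°]] ≈ [[0.866025, -0.500000], [0.500000, 0.866025]]
[[0.866025, -0.500000], [0.500000, 0.866025]] × [3, -6]ᵀ ≈ [5.5981, -3.6962]ᵀ
Result: (5.5981, -3.6962)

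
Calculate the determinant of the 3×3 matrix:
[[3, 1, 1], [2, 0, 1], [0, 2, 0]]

Expansion along first row:
det = 3·det([[0,1],[2,0]]) - 1·det([[2,1],[0,0]]) + 1·det([[2,0],[0,2]])
    = 3·(0·0 - 1·2) - 1·(2·0 - 1·0) + 1·(2·2 - 0·0)
    = 3·-2 - 1·0 + 1·4
    = -6 + 0 + 4 = -2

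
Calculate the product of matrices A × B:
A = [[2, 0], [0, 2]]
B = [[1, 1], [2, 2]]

Matrix multiplication:
C[0][0] = 2×1 + 0×2 = 2
C[0][1] = 2×1 + 0×2 = 2
C[1][0] = 0×1 + 2×2 = 4
C[1][1] = 0×1 + 2×2 = 4
Result: [[2, 2], [4, 4]]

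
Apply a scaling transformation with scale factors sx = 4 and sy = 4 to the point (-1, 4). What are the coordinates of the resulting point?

Scaling matrix:
[[4, 0], [0, 4]]
Result: (-1 × 4, 4 × 4) = (-4, 16)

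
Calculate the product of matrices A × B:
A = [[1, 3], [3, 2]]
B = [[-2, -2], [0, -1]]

Matrix multiplication:
C[0][0] = 1×-2 + 3×0 = -2
C[0][1] = 1×-2 + 3×-1 = -5
C[1][0] = 3×-2 + 2×0 = -6
C[1][1] = 3×-2 + 2×-1 = -8
Result: [[-2, -5], [-6, -8]]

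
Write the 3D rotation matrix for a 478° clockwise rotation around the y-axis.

Rotation matrix for clockwise 478° around y-axis:
A clockwise rotation by 478° is a counterclockwise rotation by -478°.
cos(-478°) = -0.4695, sin(-478°) = -0.8829
Result: [[-0.4695, 0, -0.8829], [0, 1, 0], [0.8829, 0, -0.4695]]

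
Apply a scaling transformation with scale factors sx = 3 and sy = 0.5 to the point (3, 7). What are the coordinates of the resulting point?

Scaling matrix:
[[3, 0], [0, 0.50]]
Result: (3 × 3, 7 × 0.5) = (9, 3.5)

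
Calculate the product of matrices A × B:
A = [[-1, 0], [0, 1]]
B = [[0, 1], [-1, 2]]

Matrix multiplication:
C[0][0] = -1×0 + 0×-1 = 0
C[0][1] = -1×1 + 0×2 = -1
C[1][0] = 0×0 + 1×-1 = -1
C[1][1] = 0×1 + 1×2 = 2
Result: [[0, -1], [-1, 2]]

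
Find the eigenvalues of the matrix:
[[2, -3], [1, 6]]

Characteristic equation: det(A - λI) = 0
λ² - (trace)λ + (det) = 0
trace = 2 + 6 = 8, det = (2)(6) - (-3)(1) = 15
λ² - (8)λ + (15) = 0
λ = (8 ± √((8)² - 4·(15))) / 2 = (8 ± √4) / 2
Solving: λ = 3, 5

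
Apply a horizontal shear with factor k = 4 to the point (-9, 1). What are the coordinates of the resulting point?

Shear matrix for horizontal shear with factor k = 4:
[[1, 4], [0, 1]]
Result: (-9, 1) → (-5, 1)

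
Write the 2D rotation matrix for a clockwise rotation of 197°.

Rotation matrix formula: [[cos θ, -sin θ], [sin θ, cos θ]]
A clockwise rotation by 197° is equivalent to a counterclockwise rotation by -197°.
For θ = -197°:
cos(-197°) = -0.9563
sin(-197°) = 0.2924
Result: [[-0.9563, -0.2924], [0.2924, -0.9563]]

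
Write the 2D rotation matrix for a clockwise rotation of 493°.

Rotation matrix formula: [[cos θ, -sin θ], [sin θ, cos θ]]
A clockwise rotation by 493° is equivalent to a counterclockwise rotation by -493°.
For θ = -493°:
cos(-493°) = -0.6820
sin(-493°) = -0.7314
Result: [[-0.6820, 0.7314], [-0.7314, -0.6820]]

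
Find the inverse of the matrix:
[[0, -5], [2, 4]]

For [[a,b],[c,d]], inverse = (1/det)·[[d,-b],[-c,a]]
det = (0)(4) - (-5)(2) = 0 - -10 = 10
Inverse = (1/10)·[[4, 5], [-2, 0]]
= [[2/5, 1/2], [-1/5, 0]]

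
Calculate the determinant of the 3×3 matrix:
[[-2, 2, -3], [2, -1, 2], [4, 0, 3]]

Expansion along first row:
det = -2·det([[-1,2],[0,3]]) - 2·det([[2,2],[4,3]]) + -3·det([[2,-1],[4,0]])
    = -2·(-1·3 - 2·0) - 2·(2·3 - 2·4) + -3·(2·0 - -1·4)
    = -2·-3 - 2·-2 + -3·4
    = 6 + 4 + -12 = -2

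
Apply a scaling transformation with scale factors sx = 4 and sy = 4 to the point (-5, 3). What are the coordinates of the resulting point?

Scaling matrix:
[[4, 0], [0, 4]]
Result: (-5 × 4, 3 × 4) = (-20, 12)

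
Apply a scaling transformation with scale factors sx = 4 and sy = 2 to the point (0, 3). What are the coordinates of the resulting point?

Scaling matrix:
[[4, 0], [0, 2]]
Result: (0 × 4, 3 × 2) = (0, 6)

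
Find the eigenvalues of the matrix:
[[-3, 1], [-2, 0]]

Characteristic equation: det(A - λI) = 0
λ² - (trace)λ + (det) = 0
trace = -3 + 0 = -3, det = (-3)(0) - (1)(-2) = 2
λ² - (-3)λ + (2) = 0
λ = (-3 ± √((-3)² - 4·(2))) / 2 = (-3 ± √1) / 2
Solving: λ = -2, -1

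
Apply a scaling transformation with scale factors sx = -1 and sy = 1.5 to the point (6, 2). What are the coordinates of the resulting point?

Scaling matrix:
[[-1, 0], [0, 1.50]]
Result: (6 × -1, 2 × 1.5) = (-6, 3)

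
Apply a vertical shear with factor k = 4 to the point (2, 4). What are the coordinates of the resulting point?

Shear matrix for vertical shear with factor k = 4:
[[1, 0], [4, 1]]
Result: (2, 4) → (2, 12)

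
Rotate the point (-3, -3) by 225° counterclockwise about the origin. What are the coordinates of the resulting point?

Rotation matrix for 225°: [[cos 225°, -sin 225°], [sin 225°, cos 225°]] ≈ [[-0.707107, 0.707107], [-0.707107, -0.707107]]
[[-0.707107, 0.707107], [-0.707107, -0.707107]] × [-3, -3]ᵀ ≈ [0, 4.2426]ᵀ
Result: (0, 4.2426)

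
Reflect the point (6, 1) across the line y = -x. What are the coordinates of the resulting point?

Reflection across line y = -x: (6, 1) → (-1, -6)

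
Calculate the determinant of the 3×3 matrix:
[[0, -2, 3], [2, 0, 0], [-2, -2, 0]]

Expansion along first row:
det = 0·det([[0,0],[-2,0]]) - -2·det([[2,0],[-2,0]]) + 3·det([[2,0],[-2,-2]])
    = 0·(0·0 - 0·-2) - -2·(2·0 - 0·-2) + 3·(2·-2 - 0·-2)
    = 0·0 - -2·0 + 3·-4
    = 0 + 0 + -12 = -12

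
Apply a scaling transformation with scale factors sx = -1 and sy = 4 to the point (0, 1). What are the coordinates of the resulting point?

Scaling matrix:
[[-1, 0], [0, 4]]
Result: (0 × -1, 1 × 4) = (0, 4)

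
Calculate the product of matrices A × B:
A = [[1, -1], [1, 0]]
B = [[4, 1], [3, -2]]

Matrix multiplication:
C[0][0] = 1×4 + -1×3 = 1
C[0][1] = 1×1 + -1×-2 = 3
C[1][0] = 1×4 + 0×3 = 4
C[1][1] = 1×1 + 0×-2 = 1
Result: [[1, 3], [4, 1]]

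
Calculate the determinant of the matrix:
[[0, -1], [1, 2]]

For a 2×2 matrix [[a, b], [c, d]], det = ad - bc
det = (0)(2) - (-1)(1) = 0 - -1 = 1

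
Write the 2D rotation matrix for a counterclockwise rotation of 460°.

Rotation matrix formula: [[cos θ, -sin θ], [sin θ, cos θ]]
For θ = 460°:
cos(460°) = -0.1736
sin(460°) = 0.9848
Result: [[-0.1736, -0.9848], [0.9848, -0.1736]]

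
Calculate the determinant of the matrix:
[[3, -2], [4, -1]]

For a 2×2 matrix [[a, b], [c, d]], det = ad - bc
det = (3)(-1) - (-2)(4) = -3 - -8 = 5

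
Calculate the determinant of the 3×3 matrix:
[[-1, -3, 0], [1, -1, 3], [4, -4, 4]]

Expansion along first row:
det = -1·det([[-1,3],[-4,4]]) - -3·det([[1,3],[4,4]]) + 0·det([[1,-1],[4,-4]])
    = -1·(-1·4 - 3·-4) - -3·(1·4 - 3·4) + 0·(1·-4 - -1·4)
    = -1·8 - -3·-8 + 0·0
    = -8 + -24 + 0 = -32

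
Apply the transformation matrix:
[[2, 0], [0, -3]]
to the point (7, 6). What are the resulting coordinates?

Matrix multiplication:
[[2, 0], [0, -3]] × [7, 6]ᵀ
= [(2)(7) + (0)(6), (0)(7) + (-3)(6)]ᵀ
= [14, -18]ᵀ
Result: (14, -18)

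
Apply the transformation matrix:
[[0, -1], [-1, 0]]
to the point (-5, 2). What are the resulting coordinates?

Matrix multiplication:
[[0, -1], [-1, 0]] × [-5, 2]ᵀ
= [(0)(-5) + (-1)(2), (-1)(-5) + (0)(2)]ᵀ
= [-2, 5]ᵀ
Result: (-2, 5)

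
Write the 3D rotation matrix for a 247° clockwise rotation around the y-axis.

Rotation matrix for clockwise 247° around y-axis:
A clockwise rotation by 247° is a counterclockwise rotation by -247°.
cos(-247°) = -0.3907, sin(-247°) = 0.9205
Result: [[-0.3907, 0, 0.9205], [0, 1, 0], [-0.9205, 0, -0.3907]]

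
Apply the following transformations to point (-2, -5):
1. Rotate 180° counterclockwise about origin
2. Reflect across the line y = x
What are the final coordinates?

Step 1: Rotate 180° → (2, 5)
Step 2: Reflect across line y = x → (5, 2)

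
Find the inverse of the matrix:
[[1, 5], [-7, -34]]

For [[a,b],[c,d]], inverse = (1/det)·[[d,-b],[-c,a]]
det = (1)(-34) - (5)(-7) = -34 - -35 = 1
Inverse = [[-34, -5], [7, 1]]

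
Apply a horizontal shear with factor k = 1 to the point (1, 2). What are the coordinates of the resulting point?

Shear matrix for horizontal shear with factor k = 1:
[[1, 1], [0, 1]]
Result: (1, 2) → (3, 2)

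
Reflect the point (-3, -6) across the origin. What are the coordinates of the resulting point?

Reflection across origin: (-3, -6) → (3, 6)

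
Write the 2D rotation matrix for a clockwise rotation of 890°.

Rotation matrix formula: [[cos θ, -sin θ], [sin θ, cos θ]]
A clockwise rotation by 890° is equivalent to a counterclockwise rotation by -890°.
For θ = -890°:
cos(-890°) = -0.9848
sin(-890°) = -0.1736
Result: [[-0.9848, 0.1736], [-0.1736, -0.9848]]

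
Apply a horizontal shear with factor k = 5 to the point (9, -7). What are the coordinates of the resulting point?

Shear matrix for horizontal shear with factor k = 5:
[[1, 5], [0, 1]]
Result: (9, -7) → (-26, -7)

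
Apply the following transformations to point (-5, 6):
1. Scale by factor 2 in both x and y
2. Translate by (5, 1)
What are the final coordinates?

Step 1: Scale (-5, 6) by 2 → (-10, 12)
Step 2: Translate by (5, 1) → (-5, 13)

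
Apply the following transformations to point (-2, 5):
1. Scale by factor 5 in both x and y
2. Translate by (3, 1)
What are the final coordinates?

Step 1: Scale (-2, 5) by 5 → (-10, 25)
Step 2: Translate by (3, 1) → (-7, 26)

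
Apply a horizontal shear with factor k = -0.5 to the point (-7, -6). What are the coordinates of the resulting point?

Shear matrix for horizontal shear with factor k = -0.5:
[[1, -0.50], [0, 1]]
Result: (-7, -6) → (-4, -6)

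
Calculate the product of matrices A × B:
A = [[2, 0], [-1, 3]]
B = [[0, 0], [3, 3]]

Matrix multiplication:
C[0][0] = 2×0 + 0×3 = 0
C[0][1] = 2×0 + 0×3 = 0
C[1][0] = -1×0 + 3×3 = 9
C[1][1] = -1×0 + 3×3 = 9
Result: [[0, 0], [9, 9]]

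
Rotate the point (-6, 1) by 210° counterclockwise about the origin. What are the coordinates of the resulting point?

Rotation matrix for 210°: [[cos 210°, -sin 210°], [sin 210°, cos 210°]] ≈ [[-0.866025, 0.500000], [-0.500000, -0.866025]]
[[-0.866025, 0.500000], [-0.500000, -0.866025]] × [-6, 1]ᵀ ≈ [5.6962, 2.1340]ᵀ
Result: (5.6962, 2.1340)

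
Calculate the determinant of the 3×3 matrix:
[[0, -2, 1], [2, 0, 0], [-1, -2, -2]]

Expansion along first row:
det = 0·det([[0,0],[-2,-2]]) - -2·det([[2,0],[-1,-2]]) + 1·det([[2,0],[-1,-2]])
    = 0·(0·-2 - 0·-2) - -2·(2·-2 - 0·-1) + 1·(2·-2 - 0·-1)
    = 0·0 - -2·-4 + 1·-4
    = 0 + -8 + -4 = -12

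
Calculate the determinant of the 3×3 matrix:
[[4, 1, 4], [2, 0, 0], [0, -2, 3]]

Expansion along first row:
det = 4·det([[0,0],[-2,3]]) - 1·det([[2,0],[0,3]]) + 4·det([[2,0],[0,-2]])
    = 4·(0·3 - 0·-2) - 1·(2·3 - 0·0) + 4·(2·-2 - 0·0)
    = 4·0 - 1·6 + 4·-4
    = 0 + -6 + -16 = -22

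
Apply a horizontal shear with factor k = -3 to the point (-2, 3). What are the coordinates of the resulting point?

Shear matrix for horizontal shear with factor k = -3:
[[1, -3], [0, 1]]
Result: (-2, 3) → (-11, 3)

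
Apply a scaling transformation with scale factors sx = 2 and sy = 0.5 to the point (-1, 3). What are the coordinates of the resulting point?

Scaling matrix:
[[2, 0], [0, 0.50]]
Result: (-1 × 2, 3 × 0.5) = (-2, 1.5)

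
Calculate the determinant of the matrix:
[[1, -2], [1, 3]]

For a 2×2 matrix [[a, b], [c, d]], det = ad - bc
det = (1)(3) - (-2)(1) = 3 - -2 = 5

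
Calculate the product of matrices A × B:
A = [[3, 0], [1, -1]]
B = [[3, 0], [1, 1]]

Matrix multiplication:
C[0][0] = 3×3 + 0×1 = 9
C[0][1] = 3×0 + 0×1 = 0
C[1][0] = 1×3 + -1×1 = 2
C[1][1] = 1×0 + -1×1 = -1
Result: [[9, 0], [2, -1]]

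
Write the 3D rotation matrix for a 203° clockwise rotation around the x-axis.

Rotation matrix for clockwise 203° around x-axis:
A clockwise rotation by 203° is a counterclockwise rotation by -203°.
cos(-203°) = -0.9205, sin(-203°) = 0.3907
Result: [[1, 0, 0], [0, -0.9205, -0.3907], [0, 0.3907, -0.9205]]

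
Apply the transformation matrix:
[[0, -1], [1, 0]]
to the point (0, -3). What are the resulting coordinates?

Matrix multiplication:
[[0, -1], [1, 0]] × [0, -3]ᵀ
= [(0)(0) + (-1)(-3), (1)(0) + (0)(-3)]ᵀ
= [3, 0]ᵀ
Result: (3, 0)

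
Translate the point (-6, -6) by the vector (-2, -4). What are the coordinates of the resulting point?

Translation by (-2, -4) (homogeneous matrix [[1, 0, -2], [0, 1, -4], [0, 0, 1]]):
x' = -6 + -2 = -8
y' = -6 + -4 = -10
Result: (-8, -10)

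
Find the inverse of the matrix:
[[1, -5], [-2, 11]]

For [[a,b],[c,d]], inverse = (1/det)·[[d,-b],[-c,a]]
det = (1)(11) - (-5)(-2) = 11 - 10 = 1
Inverse = [[11, 5], [2, 1]]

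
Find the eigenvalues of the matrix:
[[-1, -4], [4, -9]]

Characteristic equation: det(A - λI) = 0
λ² - (trace)λ + (det) = 0
trace = -1 + -9 = -10, det = (-1)(-9) - (-4)(4) = 25
λ² - (-10)λ + (25) = 0
λ = (-10 ± √((-10)² - 4·(25))) / 2 = (-10 ± √0) / 2
Solving: λ = -5, -5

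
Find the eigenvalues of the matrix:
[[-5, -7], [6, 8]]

Characteristic equation: det(A - λI) = 0
λ² - (trace)λ + (det) = 0
trace = -5 + 8 = 3, det = (-5)(8) - (-7)(6) = 2
λ² - (3)λ + (2) = 0
λ = (3 ± √((3)² - 4·(2))) / 2 = (3 ± √1) / 2
Solving: λ = 1, 2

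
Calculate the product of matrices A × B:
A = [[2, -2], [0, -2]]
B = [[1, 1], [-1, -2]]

Matrix multiplication:
C[0][0] = 2×1 + -2×-1 = 4
C[0][1] = 2×1 + -2×-2 = 6
C[1][0] = 0×1 + -2×-1 = 2
C[1][1] = 0×1 + -2×-2 = 4
Result: [[4, 6], [2, 4]]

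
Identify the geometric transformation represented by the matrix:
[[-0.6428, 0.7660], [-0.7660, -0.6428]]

This matrix represents: rotation by 230° counterclockwise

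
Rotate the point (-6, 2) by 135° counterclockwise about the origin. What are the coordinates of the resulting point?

Rotation matrix for 135°: [[cos 135°, -sin 135°], [sin 135°, cos 135°]] ≈ [[-0.707107, -0.707107], [0.707107, -0.707107]]
[[-0.707107, -0.707107], [0.707107, -0.707107]] × [-6, 2]ᵀ ≈ [2.8284, -5.6569]ᵀ
Result: (2.8284, -5.6569)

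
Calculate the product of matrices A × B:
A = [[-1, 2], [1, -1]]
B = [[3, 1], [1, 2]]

Matrix multiplication:
C[0][0] = -1×3 + 2×1 = -1
C[0][1] = -1×1 + 2×2 = 3
C[1][0] = 1×3 + -1×1 = 2
C[1][1] = 1×1 + -1×2 = -1
Result: [[-1, 3], [2, -1]]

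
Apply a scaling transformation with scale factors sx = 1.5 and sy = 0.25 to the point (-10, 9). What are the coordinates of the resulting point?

Scaling matrix:
[[1.50, 0], [0, 0.25]]
Result: (-10 × 1.5, 9 × 0.25) = (-15, 2.25)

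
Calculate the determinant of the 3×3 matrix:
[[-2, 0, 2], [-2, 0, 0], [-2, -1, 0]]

Expansion along first row:
det = -2·det([[0,0],[-1,0]]) - 0·det([[-2,0],[-2,0]]) + 2·det([[-2,0],[-2,-1]])
    = -2·(0·0 - 0·-1) - 0·(-2·0 - 0·-2) + 2·(-2·-1 - 0·-2)
    = -2·0 - 0·0 + 2·2
    = 0 + 0 + 4 = 4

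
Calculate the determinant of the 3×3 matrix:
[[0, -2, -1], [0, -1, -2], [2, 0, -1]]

Expansion along first row:
det = 0·det([[-1,-2],[0,-1]]) - -2·det([[0,-2],[2,-1]]) + -1·det([[0,-1],[2,0]])
    = 0·(-1·-1 - -2·0) - -2·(0·-1 - -2·2) + -1·(0·0 - -1·2)
    = 0·1 - -2·4 + -1·2
    = 0 + 8 + -2 = 6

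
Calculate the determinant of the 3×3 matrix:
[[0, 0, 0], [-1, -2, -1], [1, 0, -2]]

Expansion along first row:
det = 0·det([[-2,-1],[0,-2]]) - 0·det([[-1,-1],[1,-2]]) + 0·det([[-1,-2],[1,0]])
    = 0·(-2·-2 - -1·0) - 0·(-1·-2 - -1·1) + 0·(-1·0 - -2·1)
    = 0·4 - 0·3 + 0·2
    = 0 + 0 + 0 = 0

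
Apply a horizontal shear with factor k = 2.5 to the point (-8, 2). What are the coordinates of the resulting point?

Shear matrix for horizontal shear with factor k = 2.5:
[[1, 2.50], [0, 1]]
Result: (-8, 2) → (-3, 2)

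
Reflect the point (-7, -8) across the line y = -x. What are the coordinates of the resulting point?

Reflection across line y = -x: (-7, -8) → (8, 7)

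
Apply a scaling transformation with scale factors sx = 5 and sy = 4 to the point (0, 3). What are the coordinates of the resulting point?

Scaling matrix:
[[5, 0], [0, 4]]
Result: (0 × 5, 3 × 4) = (0, 12)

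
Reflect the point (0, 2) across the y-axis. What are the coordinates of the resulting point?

Reflection across y-axis: (0, 2) → (0, 2)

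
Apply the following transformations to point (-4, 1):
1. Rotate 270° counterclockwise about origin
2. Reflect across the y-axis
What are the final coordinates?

Step 1: Rotate 270° → (1, 4)
Step 2: Reflect across y-axis → (-1, 4)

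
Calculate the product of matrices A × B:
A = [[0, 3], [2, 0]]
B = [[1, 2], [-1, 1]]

Matrix multiplication:
C[0][0] = 0×1 + 3×-1 = -3
C[0][1] = 0×2 + 3×1 = 3
C[1][0] = 2×1 + 0×-1 = 2
C[1][1] = 2×2 + 0×1 = 4
Result: [[-3, 3], [2, 4]]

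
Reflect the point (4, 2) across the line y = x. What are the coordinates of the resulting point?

Reflection across line y = x: (4, 2) → (2, 4)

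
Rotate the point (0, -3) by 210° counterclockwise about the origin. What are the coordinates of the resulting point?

Rotation matrix for 210°: [[cos 210°, -sin 210°], [sin 210°, cos 210°]] ≈ [[-0.866025, 0.500000], [-0.500000, -0.866025]]
[[-0.866025, 0.500000], [-0.500000, -0.866025]] × [0, -3]ᵀ ≈ [-1.5000, 2.5981]ᵀ
Result: (-1.5000, 2.5981)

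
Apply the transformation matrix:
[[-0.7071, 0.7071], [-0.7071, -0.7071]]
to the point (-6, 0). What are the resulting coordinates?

Matrix multiplication:
[[-0.7071, 0.7071], [-0.7071, -0.7071]] × [-6, 0]ᵀ
= [(-0.7071)(-6) + (0.7071)(0), (-0.7071)(-6) + (-0.7071)(0)]ᵀ
= [4.2426, 4.2426]ᵀ
Result: (4.2426, 4.2426)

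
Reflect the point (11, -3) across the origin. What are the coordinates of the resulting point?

Reflection across origin: (11, -3) → (-11, 3)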